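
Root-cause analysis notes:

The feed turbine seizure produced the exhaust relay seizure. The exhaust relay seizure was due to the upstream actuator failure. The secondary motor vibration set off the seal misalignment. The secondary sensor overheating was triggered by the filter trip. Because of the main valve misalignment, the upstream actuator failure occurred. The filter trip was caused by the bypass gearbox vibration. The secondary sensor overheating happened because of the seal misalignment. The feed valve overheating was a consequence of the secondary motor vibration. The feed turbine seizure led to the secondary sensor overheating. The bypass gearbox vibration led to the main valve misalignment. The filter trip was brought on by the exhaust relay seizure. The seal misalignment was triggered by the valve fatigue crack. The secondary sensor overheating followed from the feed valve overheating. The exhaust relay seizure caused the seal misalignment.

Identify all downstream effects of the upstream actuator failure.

the exhaust relay seizure, the filter trip, the seal misalignment, the secondary sensor overheating

Direct effects: the exhaust relay seizure.
2 steps out: the seal misalignment, the filter trip.
3 steps out: the secondary sensor overheating.
Not reachable from it: the bypass gearbox vibration, the main valve misalignment, the secondary motor vibration, the valve fatigue crack, the feed turbine seizure, the feed valve overheating.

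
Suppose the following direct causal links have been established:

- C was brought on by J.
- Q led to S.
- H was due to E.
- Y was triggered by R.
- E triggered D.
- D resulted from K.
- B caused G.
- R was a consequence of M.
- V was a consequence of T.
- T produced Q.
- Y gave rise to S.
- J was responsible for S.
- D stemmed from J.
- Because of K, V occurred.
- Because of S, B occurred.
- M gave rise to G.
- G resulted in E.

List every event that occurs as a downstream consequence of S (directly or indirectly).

Direct effects: B.
2 steps out: G.
3 steps out: E.
4 steps out: H, D.
Not reachable from it: T, M, J, R, Y, Q, C, K, V.

B, D, E, G, H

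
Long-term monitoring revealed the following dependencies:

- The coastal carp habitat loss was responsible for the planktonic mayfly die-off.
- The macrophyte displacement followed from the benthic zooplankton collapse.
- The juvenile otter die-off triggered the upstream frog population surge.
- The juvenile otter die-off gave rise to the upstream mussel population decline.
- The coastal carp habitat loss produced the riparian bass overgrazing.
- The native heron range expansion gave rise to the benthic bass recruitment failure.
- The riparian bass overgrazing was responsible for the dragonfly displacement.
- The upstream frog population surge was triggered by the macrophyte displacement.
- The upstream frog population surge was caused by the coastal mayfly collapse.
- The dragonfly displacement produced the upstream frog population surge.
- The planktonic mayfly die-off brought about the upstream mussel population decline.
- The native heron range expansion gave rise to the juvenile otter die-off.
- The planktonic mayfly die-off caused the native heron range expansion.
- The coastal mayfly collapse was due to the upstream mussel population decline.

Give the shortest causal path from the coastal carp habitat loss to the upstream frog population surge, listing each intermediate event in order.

the coastal carp habitat loss → the riparian bass overgrazing
the riparian bass overgrazing → the dragonfly displacement
the dragonfly displacement → the upstream frog population surge
Length: 3 steps.

the coastal carp habitat loss → the riparian bass overgrazing → the dragonfly displacement → the upstream frog population surge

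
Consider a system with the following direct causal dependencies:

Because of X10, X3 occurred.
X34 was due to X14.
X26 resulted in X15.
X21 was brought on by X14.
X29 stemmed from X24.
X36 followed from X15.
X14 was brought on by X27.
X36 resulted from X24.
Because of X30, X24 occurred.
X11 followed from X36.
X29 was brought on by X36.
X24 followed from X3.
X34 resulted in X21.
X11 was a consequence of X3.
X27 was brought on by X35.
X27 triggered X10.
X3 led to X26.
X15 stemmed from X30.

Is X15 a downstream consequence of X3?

There is a causal chain: X3 → X26 → X15.

Yes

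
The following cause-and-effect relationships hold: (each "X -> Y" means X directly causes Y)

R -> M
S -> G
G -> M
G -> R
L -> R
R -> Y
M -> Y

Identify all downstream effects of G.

Direct effects: R, M.
2 steps out: Y.
Not reachable from it: S, L.

M, R, Y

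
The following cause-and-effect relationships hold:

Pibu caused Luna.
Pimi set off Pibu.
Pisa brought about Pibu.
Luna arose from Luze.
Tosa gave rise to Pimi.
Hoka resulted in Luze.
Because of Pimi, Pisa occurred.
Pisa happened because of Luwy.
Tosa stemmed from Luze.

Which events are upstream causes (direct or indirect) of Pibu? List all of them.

Immediate causes of Pibu: Pimi, Pisa.
Further upstream: Hoka, Luze, Tosa, Luwy.

Hoka, Luwy, Luze, Pimi, Pisa, Tosa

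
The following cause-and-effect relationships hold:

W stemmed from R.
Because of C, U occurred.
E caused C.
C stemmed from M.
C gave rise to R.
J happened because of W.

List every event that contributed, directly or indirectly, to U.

C, E, M

Immediate cause of U: C.
Further upstream: M, E.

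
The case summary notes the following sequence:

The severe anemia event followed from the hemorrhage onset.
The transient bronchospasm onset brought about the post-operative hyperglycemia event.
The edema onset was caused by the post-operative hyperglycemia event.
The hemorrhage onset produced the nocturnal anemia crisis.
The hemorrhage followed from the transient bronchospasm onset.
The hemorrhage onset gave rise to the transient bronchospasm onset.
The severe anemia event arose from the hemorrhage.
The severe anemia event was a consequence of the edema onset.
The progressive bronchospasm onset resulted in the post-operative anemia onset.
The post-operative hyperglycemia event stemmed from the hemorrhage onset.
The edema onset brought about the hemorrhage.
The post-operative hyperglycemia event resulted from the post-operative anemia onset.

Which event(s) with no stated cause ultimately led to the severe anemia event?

the hemorrhage onset, the progressive bronchospasm onset

Tracing upstream from the severe anemia event: the severe anemia event ← the hemorrhage onset.
A separate upstream branch: the severe anemia event ← the edema onset ← the post-operative hyperglycemia event ← the post-operative anemia onset ← the progressive bronchospasm onset.
Each of those chain origins has no stated cause.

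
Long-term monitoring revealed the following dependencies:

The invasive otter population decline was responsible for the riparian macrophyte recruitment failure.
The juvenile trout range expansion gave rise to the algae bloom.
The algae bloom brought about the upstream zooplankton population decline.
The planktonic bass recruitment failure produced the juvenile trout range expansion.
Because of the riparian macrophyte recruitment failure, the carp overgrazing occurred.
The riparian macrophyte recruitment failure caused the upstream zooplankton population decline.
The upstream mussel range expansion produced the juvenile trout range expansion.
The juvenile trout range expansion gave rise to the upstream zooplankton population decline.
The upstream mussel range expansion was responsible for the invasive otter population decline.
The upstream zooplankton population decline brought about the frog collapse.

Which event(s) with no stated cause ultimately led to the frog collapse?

Tracing upstream from the frog collapse: the frog collapse ← the upstream zooplankton population decline ← the juvenile trout range expansion ← the upstream mussel range expansion.
A separate upstream branch: the frog collapse ← the upstream zooplankton population decline ← the juvenile trout range expansion ← the planktonic bass recruitment failure.
Each of those chain origins has no stated cause.

the planktonic bass recruitment failure, the upstream mussel range expansion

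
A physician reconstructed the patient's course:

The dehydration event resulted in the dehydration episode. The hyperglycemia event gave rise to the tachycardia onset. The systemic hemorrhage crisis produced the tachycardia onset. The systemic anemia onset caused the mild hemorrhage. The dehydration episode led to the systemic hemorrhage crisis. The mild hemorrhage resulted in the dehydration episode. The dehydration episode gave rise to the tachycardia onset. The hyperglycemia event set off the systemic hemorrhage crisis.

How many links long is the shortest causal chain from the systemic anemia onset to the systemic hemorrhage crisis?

3

Shortest chain: the systemic anemia onset → the mild hemorrhage → the dehydration episode → the systemic hemorrhage crisis.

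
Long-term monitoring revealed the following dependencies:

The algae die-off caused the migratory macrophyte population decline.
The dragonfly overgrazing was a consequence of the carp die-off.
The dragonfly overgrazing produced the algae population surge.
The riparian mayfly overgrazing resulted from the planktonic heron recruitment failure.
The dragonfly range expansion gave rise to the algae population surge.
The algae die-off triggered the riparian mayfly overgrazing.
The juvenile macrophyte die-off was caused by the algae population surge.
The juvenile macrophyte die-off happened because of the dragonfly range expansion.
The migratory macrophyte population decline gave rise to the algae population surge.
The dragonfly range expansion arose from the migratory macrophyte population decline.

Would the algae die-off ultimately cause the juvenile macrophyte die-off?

Yes

There is a causal chain: the algae die-off → the migratory macrophyte population decline → the dragonfly range expansion → the juvenile macrophyte die-off.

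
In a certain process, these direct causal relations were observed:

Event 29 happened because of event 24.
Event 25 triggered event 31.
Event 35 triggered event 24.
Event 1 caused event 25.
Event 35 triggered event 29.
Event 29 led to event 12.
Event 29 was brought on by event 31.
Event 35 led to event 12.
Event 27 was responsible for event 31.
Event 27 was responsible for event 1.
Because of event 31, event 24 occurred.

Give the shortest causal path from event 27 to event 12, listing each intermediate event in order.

event 27 → event 31 → event 29 → event 12

event 27 → event 31
event 31 → event 29
event 29 → event 12
Length: 3 steps.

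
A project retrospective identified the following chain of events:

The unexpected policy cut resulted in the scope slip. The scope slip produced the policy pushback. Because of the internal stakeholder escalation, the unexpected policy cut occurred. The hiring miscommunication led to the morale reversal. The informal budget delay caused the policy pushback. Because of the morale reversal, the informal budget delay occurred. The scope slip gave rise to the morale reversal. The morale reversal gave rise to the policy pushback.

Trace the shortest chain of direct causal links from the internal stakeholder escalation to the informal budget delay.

the internal stakeholder escalation → the unexpected policy cut → the scope slip → the morale reversal → the informal budget delay

the internal stakeholder escalation → the unexpected policy cut
the unexpected policy cut → the scope slip
the scope slip → the morale reversal
the morale reversal → the informal budget delay
Length: 4 steps.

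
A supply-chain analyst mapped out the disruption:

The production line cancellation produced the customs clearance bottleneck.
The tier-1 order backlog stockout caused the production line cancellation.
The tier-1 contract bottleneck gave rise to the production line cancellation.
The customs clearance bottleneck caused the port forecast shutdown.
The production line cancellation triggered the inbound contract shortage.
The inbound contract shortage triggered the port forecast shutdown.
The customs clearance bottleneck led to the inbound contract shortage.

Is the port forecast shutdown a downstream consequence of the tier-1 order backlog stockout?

There is a causal chain: the tier-1 order backlog stockout → the production line cancellation → the customs clearance bottleneck → the port forecast shutdown.

Yes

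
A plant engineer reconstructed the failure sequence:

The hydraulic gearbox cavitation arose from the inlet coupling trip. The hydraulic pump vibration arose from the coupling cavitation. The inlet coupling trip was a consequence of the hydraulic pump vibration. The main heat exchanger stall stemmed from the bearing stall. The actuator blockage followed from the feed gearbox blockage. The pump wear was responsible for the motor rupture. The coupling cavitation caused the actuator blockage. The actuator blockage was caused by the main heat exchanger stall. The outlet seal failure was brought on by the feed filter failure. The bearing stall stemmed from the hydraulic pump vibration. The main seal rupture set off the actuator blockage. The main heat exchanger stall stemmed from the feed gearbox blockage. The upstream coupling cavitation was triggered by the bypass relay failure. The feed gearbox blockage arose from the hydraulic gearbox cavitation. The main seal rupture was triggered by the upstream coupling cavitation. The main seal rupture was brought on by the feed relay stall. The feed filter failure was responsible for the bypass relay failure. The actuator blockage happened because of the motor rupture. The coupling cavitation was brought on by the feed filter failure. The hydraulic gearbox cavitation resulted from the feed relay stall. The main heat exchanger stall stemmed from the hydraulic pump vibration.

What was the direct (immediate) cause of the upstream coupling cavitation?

Upstream contributors include the feed filter failure, but only the bypass relay failure feeds directly into the upstream coupling cavitation.

the bypass relay failure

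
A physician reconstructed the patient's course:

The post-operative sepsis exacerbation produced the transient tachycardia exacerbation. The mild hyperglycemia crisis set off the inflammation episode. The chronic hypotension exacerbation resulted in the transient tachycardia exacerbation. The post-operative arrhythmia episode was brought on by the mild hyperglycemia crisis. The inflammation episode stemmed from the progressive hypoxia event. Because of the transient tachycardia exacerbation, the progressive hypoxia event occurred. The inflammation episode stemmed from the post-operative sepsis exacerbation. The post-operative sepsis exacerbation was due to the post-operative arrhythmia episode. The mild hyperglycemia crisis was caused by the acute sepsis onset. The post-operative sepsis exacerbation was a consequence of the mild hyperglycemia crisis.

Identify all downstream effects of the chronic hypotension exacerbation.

Direct effects: the transient tachycardia exacerbation.
2 steps out: the progressive hypoxia event.
3 steps out: the inflammation episode.
Not reachable from it: the acute sepsis onset, the mild hyperglycemia crisis, the post-operative arrhythmia episode, the post-operative sepsis exacerbation.

the inflammation episode, the progressive hypoxia event, the transient tachycardia exacerbation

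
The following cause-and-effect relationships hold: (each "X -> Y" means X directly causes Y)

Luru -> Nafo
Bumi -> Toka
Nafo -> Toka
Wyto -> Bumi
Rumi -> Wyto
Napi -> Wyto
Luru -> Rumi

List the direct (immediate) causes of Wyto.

Napi, Rumi

Upstream contributors include Luru, but only Napi, Rumi feed directly into Wyto.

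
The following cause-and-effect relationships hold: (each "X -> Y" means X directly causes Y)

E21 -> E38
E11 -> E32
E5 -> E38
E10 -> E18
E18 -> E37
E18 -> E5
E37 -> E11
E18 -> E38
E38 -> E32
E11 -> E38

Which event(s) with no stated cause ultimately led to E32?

E10, E21

Tracing upstream from E32: E32 ← E38 ← E18 ← E10.
A separate upstream branch: E32 ← E38 ← E21.
Each of those chain origins has no stated cause.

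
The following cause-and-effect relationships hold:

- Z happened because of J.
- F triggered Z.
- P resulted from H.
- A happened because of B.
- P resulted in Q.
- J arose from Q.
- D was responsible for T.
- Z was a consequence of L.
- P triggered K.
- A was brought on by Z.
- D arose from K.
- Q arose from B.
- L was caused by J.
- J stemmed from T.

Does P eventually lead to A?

There is a causal chain: P → Q → J → Z → A.

Yes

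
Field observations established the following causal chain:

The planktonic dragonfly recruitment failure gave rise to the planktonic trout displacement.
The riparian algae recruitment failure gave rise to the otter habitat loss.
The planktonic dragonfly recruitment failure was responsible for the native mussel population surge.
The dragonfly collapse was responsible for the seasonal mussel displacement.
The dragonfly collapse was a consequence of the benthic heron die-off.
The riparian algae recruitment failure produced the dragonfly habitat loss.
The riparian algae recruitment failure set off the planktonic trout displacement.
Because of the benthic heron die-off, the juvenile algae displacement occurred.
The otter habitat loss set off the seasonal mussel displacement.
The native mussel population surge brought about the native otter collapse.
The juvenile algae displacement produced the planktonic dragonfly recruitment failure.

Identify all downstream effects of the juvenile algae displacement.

Direct effects: the planktonic dragonfly recruitment failure.
2 steps out: the native mussel population surge, the planktonic trout displacement.
3 steps out: the native otter collapse.
Not reachable from it: the benthic heron die-off, the dragonfly collapse, the riparian algae recruitment failure, the otter habitat loss, the seasonal mussel displacement, the dragonfly habitat loss.

the native mussel population surge, the native otter collapse, the planktonic dragonfly recruitment failure, the planktonic trout displacement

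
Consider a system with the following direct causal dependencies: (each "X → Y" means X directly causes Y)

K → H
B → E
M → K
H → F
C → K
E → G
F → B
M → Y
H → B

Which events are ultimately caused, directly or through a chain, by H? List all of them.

Direct effects: F, B.
2 steps out: E.
3 steps out: G.
Not reachable from it: M, C, Y, K.

B, E, F, G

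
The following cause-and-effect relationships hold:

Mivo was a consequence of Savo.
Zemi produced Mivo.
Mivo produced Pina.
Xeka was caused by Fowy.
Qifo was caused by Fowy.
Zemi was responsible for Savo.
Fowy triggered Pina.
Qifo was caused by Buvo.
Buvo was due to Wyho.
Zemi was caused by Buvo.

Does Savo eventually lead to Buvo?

Savo leads to Mivo, Pina; Buvo is not among them.

No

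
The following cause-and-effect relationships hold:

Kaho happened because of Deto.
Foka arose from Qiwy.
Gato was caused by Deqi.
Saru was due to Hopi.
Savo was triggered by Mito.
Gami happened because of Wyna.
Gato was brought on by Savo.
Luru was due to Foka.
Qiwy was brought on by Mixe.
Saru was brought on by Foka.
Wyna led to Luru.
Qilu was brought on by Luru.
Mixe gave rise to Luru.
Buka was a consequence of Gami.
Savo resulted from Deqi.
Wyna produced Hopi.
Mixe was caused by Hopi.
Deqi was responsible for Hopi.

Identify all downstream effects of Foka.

Direct effects: Luru, Saru.
2 steps out: Qilu.
Not reachable from it: Wyna, Deqi, Gami, Deto, Hopi, Mixe, Qiwy, Mito, Kaho, Buka, Savo, Gato.

Luru, Qilu, Saru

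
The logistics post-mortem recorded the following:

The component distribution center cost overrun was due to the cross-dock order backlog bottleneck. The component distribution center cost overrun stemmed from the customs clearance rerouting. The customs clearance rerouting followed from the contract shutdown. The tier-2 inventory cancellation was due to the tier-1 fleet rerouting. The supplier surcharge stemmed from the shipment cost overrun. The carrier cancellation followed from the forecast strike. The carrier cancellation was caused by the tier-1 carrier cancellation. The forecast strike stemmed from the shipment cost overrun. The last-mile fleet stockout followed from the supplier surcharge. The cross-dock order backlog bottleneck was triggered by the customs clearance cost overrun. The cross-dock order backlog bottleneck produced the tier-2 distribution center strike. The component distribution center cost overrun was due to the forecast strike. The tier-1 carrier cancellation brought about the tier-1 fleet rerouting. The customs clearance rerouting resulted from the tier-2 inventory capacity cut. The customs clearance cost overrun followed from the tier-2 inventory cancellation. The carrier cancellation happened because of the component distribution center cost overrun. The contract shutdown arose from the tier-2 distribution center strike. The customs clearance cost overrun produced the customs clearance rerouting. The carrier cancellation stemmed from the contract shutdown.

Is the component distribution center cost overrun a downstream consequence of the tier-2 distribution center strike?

Yes

There is a causal chain: the tier-2 distribution center strike → the contract shutdown → the customs clearance rerouting → the component distribution center cost overrun.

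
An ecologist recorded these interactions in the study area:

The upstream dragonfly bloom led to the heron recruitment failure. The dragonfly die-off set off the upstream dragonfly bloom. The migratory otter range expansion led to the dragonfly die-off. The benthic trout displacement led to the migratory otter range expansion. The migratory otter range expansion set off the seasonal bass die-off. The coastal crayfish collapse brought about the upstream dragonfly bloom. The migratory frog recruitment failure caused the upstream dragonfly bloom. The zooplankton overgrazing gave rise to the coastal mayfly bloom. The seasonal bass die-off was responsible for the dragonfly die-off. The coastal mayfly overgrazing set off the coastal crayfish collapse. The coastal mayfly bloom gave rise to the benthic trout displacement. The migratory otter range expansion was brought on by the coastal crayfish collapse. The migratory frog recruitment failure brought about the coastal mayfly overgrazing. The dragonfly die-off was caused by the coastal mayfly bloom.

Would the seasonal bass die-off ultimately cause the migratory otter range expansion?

No

The seasonal bass die-off leads to the dragonfly die-off, the upstream dragonfly bloom, the heron recruitment failure; the migratory otter range expansion is not among them.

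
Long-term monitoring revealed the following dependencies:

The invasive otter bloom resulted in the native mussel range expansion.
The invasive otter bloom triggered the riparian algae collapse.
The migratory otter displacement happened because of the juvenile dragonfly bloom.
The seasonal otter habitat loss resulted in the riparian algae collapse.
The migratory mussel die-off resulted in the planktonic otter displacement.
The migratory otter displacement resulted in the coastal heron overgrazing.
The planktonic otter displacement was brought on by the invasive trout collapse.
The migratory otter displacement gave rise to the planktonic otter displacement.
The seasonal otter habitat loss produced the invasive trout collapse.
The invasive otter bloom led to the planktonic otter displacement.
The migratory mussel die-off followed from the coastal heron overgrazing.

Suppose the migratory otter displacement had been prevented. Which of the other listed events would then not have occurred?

Downstream of the migratory otter displacement: the coastal heron overgrazing, the migratory mussel die-off, the planktonic otter displacement.
Of those, still caused via another path: the planktonic otter displacement.
The remainder have no surviving cause.

the coastal heron overgrazing, the migratory mussel die-off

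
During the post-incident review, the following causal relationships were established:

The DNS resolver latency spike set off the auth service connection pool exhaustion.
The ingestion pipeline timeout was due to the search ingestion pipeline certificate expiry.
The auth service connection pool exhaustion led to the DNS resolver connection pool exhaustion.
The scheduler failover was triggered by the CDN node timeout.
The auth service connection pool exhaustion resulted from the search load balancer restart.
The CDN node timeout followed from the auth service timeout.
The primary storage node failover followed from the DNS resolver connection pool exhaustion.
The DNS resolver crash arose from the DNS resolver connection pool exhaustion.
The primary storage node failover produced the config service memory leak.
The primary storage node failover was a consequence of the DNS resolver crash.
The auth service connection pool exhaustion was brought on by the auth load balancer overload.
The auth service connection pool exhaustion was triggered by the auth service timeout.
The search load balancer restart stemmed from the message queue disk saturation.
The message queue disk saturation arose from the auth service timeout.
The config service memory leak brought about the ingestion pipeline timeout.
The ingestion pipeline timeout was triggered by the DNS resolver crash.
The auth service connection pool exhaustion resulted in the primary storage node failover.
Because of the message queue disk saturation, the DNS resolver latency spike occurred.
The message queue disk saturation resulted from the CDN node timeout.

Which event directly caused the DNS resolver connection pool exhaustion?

Upstream contributors include the auth service timeout, the CDN node timeout, the message queue disk saturation, the DNS resolver latency spike, the auth load balancer overload, the search load balancer restart, but only the auth service connection pool exhaustion feeds directly into the DNS resolver connection pool exhaustion.

the auth service connection pool exhaustion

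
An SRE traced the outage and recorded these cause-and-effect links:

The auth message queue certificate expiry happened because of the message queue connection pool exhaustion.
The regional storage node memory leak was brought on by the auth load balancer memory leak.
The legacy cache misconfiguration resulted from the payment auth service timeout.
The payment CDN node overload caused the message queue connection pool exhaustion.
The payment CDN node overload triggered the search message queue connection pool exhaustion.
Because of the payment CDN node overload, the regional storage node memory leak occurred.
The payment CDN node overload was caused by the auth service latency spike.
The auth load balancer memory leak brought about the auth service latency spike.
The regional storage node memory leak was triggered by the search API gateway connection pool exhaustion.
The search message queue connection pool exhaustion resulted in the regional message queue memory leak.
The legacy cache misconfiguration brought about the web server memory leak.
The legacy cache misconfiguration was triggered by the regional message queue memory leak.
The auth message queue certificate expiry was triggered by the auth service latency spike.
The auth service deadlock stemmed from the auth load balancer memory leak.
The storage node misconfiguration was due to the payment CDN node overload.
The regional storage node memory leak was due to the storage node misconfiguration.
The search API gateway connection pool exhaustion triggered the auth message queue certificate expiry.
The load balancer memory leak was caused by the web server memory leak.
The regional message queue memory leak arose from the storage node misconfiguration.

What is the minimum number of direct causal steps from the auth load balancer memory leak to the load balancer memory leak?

7

Shortest chain: the auth load balancer memory leak → the auth service latency spike → the payment CDN node overload → the storage node misconfiguration → the regional message queue memory leak → the legacy cache misconfiguration → the web server memory leak → the load balancer memory leak.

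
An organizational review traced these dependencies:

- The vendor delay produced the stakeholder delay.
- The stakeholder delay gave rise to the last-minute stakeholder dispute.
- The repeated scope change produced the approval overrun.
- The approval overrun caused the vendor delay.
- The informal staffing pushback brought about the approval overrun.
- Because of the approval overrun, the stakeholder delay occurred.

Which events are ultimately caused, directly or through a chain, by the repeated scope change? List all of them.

the approval overrun, the last-minute stakeholder dispute, the stakeholder delay, the vendor delay

Direct effects: the approval overrun.
2 steps out: the vendor delay, the stakeholder delay.
3 steps out: the last-minute stakeholder dispute.
Not reachable from it: the informal staffing pushback.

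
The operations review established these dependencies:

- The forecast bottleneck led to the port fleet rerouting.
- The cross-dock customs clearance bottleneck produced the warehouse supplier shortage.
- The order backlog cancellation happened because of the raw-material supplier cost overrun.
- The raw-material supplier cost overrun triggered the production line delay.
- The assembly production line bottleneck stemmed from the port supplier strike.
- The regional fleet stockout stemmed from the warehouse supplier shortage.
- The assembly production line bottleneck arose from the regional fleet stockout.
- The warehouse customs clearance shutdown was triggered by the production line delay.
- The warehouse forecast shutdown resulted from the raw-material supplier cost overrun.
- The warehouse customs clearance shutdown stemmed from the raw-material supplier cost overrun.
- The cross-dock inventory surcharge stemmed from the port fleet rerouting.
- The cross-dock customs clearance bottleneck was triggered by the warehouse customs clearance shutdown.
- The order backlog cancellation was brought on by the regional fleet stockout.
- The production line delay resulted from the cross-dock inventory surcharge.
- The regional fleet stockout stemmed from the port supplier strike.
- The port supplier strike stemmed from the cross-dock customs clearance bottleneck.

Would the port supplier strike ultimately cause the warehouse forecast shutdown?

No

The port supplier strike leads to the regional fleet stockout, the order backlog cancellation, the assembly production line bottleneck; the warehouse forecast shutdown is not among them.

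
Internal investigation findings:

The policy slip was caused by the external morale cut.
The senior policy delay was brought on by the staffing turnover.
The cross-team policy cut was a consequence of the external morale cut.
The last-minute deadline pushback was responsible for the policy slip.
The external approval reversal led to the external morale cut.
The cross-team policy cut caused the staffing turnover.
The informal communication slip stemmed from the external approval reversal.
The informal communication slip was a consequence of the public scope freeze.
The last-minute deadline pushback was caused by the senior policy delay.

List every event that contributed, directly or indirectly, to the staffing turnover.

Immediate cause of the staffing turnover: the cross-team policy cut.
Further upstream: the external approval reversal, the external morale cut.

the cross-team policy cut, the external approval reversal, the external morale cut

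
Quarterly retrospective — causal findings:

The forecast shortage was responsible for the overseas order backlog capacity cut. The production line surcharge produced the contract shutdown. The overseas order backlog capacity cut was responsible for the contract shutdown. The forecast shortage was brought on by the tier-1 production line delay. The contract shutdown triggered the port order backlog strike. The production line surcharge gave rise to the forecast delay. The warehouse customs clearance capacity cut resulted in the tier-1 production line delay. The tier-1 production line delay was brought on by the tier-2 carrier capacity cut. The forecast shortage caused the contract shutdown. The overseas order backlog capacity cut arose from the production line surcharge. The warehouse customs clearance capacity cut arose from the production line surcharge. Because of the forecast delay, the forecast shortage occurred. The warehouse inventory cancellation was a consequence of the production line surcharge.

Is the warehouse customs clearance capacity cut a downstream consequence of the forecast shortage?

The forecast shortage leads to the overseas order backlog capacity cut, the contract shutdown, the port order backlog strike; the warehouse customs clearance capacity cut is not among them.

No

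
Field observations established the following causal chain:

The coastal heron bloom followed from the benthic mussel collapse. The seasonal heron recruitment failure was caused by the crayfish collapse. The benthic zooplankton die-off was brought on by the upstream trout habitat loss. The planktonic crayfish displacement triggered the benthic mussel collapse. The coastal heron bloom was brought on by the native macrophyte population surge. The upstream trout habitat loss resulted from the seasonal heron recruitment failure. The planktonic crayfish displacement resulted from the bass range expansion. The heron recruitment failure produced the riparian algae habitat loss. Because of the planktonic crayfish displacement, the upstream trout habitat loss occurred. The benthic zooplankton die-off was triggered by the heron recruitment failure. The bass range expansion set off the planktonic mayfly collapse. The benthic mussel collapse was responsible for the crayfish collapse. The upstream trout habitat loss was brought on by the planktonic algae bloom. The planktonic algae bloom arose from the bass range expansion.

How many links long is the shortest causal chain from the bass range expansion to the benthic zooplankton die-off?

Shortest chain: the bass range expansion → the planktonic crayfish displacement → the upstream trout habitat loss → the benthic zooplankton die-off.

3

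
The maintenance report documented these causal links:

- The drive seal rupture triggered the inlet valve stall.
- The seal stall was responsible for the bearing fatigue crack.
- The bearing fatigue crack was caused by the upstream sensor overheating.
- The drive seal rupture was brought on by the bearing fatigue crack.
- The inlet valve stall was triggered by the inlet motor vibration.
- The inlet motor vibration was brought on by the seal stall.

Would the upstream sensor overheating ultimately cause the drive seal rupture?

There is a causal chain: the upstream sensor overheating → the bearing fatigue crack → the drive seal rupture.

Yes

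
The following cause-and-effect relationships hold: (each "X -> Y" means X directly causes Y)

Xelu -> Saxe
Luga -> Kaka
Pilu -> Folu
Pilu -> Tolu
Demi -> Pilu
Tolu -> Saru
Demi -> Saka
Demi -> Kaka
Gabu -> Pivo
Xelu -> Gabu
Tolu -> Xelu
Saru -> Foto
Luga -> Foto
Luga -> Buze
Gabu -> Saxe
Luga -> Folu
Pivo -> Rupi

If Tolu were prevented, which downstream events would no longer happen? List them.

Gabu, Pivo, Rupi, Saru, Saxe, Xelu

Downstream of Tolu: Xelu, Saru, Gabu, Foto, Pivo, Saxe, Rupi.
Of those, still caused via another path: Foto.
The remainder have no surviving cause.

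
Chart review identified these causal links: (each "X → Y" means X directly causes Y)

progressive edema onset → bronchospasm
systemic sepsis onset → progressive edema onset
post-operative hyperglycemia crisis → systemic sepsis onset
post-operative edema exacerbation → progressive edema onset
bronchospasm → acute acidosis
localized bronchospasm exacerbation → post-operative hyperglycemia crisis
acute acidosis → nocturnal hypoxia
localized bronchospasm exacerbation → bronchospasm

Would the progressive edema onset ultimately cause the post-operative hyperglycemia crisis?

No

The progressive edema onset leads to the bronchospasm, the acute acidosis, the nocturnal hypoxia; the post-operative hyperglycemia crisis is not among them.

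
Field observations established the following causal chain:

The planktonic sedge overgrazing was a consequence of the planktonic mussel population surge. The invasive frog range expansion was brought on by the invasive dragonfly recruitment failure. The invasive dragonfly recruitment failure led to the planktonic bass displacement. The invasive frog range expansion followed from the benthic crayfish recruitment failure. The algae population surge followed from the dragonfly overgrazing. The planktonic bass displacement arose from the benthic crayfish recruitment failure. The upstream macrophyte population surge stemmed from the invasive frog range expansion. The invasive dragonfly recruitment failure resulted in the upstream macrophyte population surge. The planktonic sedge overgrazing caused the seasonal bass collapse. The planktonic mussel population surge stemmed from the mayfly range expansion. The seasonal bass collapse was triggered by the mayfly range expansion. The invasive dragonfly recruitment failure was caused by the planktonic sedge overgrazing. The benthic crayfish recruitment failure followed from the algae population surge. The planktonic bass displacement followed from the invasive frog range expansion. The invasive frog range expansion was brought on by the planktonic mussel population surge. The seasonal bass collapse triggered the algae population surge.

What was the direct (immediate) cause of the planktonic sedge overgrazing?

the planktonic mussel population surge

Upstream contributors include the mayfly range expansion, but only the planktonic mussel population surge feeds directly into the planktonic sedge overgrazing.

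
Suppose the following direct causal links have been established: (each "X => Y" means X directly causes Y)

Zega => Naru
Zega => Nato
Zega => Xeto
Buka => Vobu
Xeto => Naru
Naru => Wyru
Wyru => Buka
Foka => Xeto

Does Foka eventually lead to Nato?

Foka leads to Xeto, Naru, Wyru, Buka, Vobu; Nato is not among them.

No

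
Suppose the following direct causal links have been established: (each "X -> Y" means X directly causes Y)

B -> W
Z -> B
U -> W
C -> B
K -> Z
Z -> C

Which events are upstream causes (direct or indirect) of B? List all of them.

C, K, Z

Immediate causes of B: Z, C.
Further upstream: K.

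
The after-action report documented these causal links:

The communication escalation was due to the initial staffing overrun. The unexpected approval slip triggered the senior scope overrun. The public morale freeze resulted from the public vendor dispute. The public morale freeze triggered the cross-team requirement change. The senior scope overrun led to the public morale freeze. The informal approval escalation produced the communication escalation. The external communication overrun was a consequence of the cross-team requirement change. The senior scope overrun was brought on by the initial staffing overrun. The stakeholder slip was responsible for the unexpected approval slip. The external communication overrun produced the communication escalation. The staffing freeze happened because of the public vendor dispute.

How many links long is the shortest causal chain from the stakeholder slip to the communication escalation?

Shortest chain: the stakeholder slip → the unexpected approval slip → the senior scope overrun → the public morale freeze → the cross-team requirement change → the external communication overrun → the communication escalation.

6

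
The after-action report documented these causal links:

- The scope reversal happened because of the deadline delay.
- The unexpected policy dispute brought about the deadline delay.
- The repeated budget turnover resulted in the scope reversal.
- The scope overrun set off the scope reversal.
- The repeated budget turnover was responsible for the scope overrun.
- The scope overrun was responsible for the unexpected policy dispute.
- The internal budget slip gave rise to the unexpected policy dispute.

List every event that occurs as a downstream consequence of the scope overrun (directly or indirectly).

Direct effects: the unexpected policy dispute, the scope reversal.
2 steps out: the deadline delay.
Not reachable from it: the repeated budget turnover, the internal budget slip.

the deadline delay, the scope reversal, the unexpected policy dispute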